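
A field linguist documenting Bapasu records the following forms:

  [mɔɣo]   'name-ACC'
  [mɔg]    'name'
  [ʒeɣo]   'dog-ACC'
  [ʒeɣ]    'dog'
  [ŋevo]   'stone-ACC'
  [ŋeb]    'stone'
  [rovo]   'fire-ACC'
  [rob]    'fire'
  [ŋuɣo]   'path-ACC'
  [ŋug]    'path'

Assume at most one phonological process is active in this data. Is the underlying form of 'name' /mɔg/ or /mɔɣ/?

'name' shows [ɣ] ~ [g] at the end of the stem ([mɔɣo] vs [mɔg]).
The stem 'dog' ([ʒeɣo], [ʒeɣ]) shows [ɣ] unchanged in both environments, so [ɣ] cannot be basic with [g] derived in isolation.
The alternation reflects intervocalic spirantization: voiced stops become fricatives between vowels. /g/ is underlying.

/mɔg/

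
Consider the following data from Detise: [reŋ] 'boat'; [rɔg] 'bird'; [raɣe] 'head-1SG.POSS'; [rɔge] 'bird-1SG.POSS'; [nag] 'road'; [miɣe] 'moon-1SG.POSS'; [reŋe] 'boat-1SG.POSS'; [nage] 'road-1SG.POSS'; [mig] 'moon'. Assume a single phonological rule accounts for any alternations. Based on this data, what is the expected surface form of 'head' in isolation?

The root 'moon' surfaces as [miɣe] and [mig], with a stem-final [ɣ] ~ [g] alternation.
Compare 'bird', with invariant [g] in [rɔge] and [rɔg]: an analysis with underlying /g/ and a rule producing [ɣ] before the 1SG.POSS suffix would wrongly predict alternation here too.
The underlying segment must be /ɣ/; voiced fricatives become stops word-finally, yielding [g] there.
The one attested form of 'head', [raɣe], shows underlying /raɣ/. Applying the same rule word-finally gives [rag].

[rag]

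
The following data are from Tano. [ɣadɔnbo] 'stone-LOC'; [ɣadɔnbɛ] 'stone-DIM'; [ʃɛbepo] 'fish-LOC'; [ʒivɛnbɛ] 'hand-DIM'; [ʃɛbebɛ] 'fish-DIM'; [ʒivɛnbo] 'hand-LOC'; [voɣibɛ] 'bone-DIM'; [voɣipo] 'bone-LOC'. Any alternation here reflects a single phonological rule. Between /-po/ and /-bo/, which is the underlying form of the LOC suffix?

/-po/

The LOC morpheme has two allomorphs, [-bo] and [-po].
The DIM suffix, which begins with [b], is invariant after every stem; so [b] is not altered by any rule here.
So the underlying form is /-po/, and voiceless stops become voiced after a nasal.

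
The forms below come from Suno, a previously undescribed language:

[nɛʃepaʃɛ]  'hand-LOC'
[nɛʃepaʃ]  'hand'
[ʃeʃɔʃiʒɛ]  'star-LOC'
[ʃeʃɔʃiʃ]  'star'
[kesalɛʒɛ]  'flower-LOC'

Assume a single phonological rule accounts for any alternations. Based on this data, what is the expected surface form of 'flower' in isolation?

'star' shows [ʒ] ~ [ʃ] at the end of the stem ([ʃeʃɔʃiʒɛ] vs [ʃeʃɔʃiʃ]).
The stem 'hand' ([nɛʃepaʃɛ], [nɛʃepaʃ]) shows [ʃ] unchanged in both environments, so [ʃ] cannot be basic with [ʒ] derived before the LOC suffix.
So /ʒ/ is underlying, and a rule of word-final obstruent devoicing — voiced obstruents become voiceless word-finally — gives [ʃ].
From [kesalɛʒɛ] the stem 'flower' is /kesalɛʒ/; word-finally this yields [kesalɛʃ].

[kesalɛʃ]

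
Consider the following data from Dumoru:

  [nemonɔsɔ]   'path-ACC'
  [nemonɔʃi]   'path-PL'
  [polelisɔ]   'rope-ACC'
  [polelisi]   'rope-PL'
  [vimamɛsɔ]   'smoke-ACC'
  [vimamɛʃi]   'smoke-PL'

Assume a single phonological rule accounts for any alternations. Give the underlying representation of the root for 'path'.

/nemonɔʃ/

The stem for 'path' ends in [s] in [nemonɔsɔ] but [ʃ] in [nemonɔʃi].
The stem 'rope' ([polelisɔ], [polelisi]) shows [s] unchanged in both environments, so [s] cannot be basic with [ʃ] derived before the PL suffix.
The alternation reflects depalatalization: palato-alveolar /ʃ/ becomes [s] when no front vowel follows. /ʃ/ is underlying.
The underlying form of 'path' is therefore /nemonɔʃ/.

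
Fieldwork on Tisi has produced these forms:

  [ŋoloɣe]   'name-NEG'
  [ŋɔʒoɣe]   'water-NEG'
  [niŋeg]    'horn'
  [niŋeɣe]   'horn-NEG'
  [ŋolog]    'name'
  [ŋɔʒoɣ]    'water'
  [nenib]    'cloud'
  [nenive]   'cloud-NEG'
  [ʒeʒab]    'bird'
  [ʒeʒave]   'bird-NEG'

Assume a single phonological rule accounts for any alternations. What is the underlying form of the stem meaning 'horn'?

/niŋeg/

The stem for 'horn' ends in [ɣ] in [niŋeɣe] but [g] in [niŋeg].
If /ɣ/ were underlying and a rule turned it into [g] in isolation, 'water' would also alternate; but it has [ɣ] in both [ŋɔʒoɣe] and [ŋɔʒoɣ].
So /g/ is underlying, and a rule of intervocalic spirantization — voiced stops become fricatives between vowels — gives [ɣ].
So 'horn' = /niŋeg/.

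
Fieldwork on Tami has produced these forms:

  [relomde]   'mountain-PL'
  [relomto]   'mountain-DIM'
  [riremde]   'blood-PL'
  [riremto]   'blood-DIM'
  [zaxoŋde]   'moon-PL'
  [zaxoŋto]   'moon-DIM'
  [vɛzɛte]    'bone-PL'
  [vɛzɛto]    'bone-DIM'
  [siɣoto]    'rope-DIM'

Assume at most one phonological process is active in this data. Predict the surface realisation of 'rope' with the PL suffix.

[siɣote]

The PL morpheme has two allomorphs, [-de] and [-te].
By contrast the DIM suffix keeps its initial [t] throughout — that segment must be underlying.
So the underlying form is /-de/, and voiced stops become voiceless after a vowel.
After 'rope', which ends in a vowel, the suffix surfaces as [-te], giving [siɣote].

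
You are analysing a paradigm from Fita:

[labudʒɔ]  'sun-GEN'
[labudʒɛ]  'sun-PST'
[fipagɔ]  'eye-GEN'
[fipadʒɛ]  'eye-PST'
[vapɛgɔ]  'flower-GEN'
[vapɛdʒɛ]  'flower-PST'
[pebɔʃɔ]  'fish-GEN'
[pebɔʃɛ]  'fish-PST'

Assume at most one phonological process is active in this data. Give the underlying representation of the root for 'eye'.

/fipag/

'eye' shows [g] ~ [dʒ] at the end of the stem ([fipagɔ] vs [fipadʒɛ]).
But 'sun' keeps [dʒ] in both environments ([labudʒɔ], [labudʒɛ]), so there is no rule changing /dʒ/ to [g] before the GEN suffix.
The underlying segment must be /g/; /g/ becomes palato-alveolar [dʒ] before a front vowel, yielding [dʒ] there.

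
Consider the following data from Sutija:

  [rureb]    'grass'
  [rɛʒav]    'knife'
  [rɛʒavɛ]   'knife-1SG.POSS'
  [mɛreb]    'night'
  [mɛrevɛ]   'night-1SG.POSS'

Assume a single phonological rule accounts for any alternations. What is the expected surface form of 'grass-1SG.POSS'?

[rurevɛ]

'night' shows [b] ~ [v] at the end of the stem ([mɛreb] vs [mɛrevɛ]).
The stem 'knife' ([rɛʒav], [rɛʒavɛ]) shows [v] unchanged in both environments, so [v] cannot be basic with [b] derived in isolation.
Therefore /b/ is basic and [v] is derived by intervocalic spirantization (voiced stops become fricatives between vowels).
The one attested form of 'grass', [rureb], shows underlying /rureb/. Applying the same rule between vowels gives [rurevɛ].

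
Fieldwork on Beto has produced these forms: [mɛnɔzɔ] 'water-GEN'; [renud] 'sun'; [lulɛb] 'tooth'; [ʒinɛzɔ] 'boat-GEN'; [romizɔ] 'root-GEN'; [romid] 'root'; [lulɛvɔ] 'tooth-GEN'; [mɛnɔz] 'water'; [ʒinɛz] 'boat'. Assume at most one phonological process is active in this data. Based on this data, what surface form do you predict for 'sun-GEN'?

'root' shows [d] ~ [z] at the end of the stem ([romid] vs [romizɔ]).
The stem 'boat' ([ʒinɛz], [ʒinɛzɔ]) shows [z] unchanged in both environments, so [z] cannot be basic with [d] derived in isolation.
So /d/ is underlying, and a rule of intervocalic spirantization — voiced stops become fricatives between vowels — gives [z].
From [renud] the stem 'sun' is /renud/; between vowels this yields [renuzɔ].

[renuzɔ]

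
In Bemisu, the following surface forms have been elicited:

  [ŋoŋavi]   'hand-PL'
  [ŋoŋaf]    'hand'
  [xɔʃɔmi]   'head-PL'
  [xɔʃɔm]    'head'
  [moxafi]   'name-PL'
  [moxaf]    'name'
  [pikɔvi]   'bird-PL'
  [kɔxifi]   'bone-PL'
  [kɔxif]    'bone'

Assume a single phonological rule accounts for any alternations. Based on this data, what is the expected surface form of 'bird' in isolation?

In [ŋoŋavi] and [ŋoŋaf] the final segment of 'hand' alternates: [v] ~ [f].
But 'name' keeps [f] in both environments ([moxafi], [moxaf]), so there is no rule changing /f/ to [v] before the PL suffix.
The underlying segment must be /v/; voiced obstruents become voiceless word-finally, yielding [f] there.
The one attested form of 'bird', [pikɔvi], shows underlying /pikɔv/. Applying the same rule word-finally gives [pikɔf].

[pikɔf]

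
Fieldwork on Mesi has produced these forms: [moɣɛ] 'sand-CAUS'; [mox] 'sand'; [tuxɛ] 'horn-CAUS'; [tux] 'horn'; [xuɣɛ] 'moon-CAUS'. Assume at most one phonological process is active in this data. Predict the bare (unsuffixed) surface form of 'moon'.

[xux]

The root 'sand' surfaces as [moɣɛ] and [mox], with a stem-final [ɣ] ~ [x] alternation.
If /x/ were underlying and a rule turned it into [ɣ] before the CAUS suffix, 'horn' would also alternate; but it has [x] in both [tuxɛ] and [tux].
The alternation reflects word-final obstruent devoicing: voiced obstruents become voiceless word-finally. /ɣ/ is underlying.
The one attested form of 'moon', [xuɣɛ], shows underlying /xuɣ/. Applying the same rule word-finally gives [xux].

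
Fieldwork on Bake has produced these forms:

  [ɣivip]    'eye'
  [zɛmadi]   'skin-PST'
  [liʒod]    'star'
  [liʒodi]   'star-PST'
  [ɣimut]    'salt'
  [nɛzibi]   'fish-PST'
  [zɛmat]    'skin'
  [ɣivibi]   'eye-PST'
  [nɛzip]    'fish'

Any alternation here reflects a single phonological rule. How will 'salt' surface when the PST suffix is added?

In [zɛmat] and [zɛmadi] the final segment of 'skin' alternates: [t] ~ [d].
Compare 'star', with invariant [d] in [liʒod] and [liʒodi]: an analysis with underlying /d/ and a rule producing [t] in isolation would wrongly predict alternation here too.
The underlying segment must be /t/; voiceless stops become voiced between vowels, yielding [d] there.
The one attested form of 'salt', [ɣimut], shows underlying /ɣimut/. Applying the same rule between vowels gives [ɣimudi].

[ɣimudi]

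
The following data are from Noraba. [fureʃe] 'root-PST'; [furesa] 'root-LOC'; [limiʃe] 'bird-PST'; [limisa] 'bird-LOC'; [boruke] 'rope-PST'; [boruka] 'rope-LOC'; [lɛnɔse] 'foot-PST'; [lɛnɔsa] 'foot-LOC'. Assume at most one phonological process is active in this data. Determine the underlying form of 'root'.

'root' shows [ʃ] ~ [s] at the end of the stem ([fureʃe] vs [furesa]).
Compare 'foot', with invariant [s] in [lɛnɔse] and [lɛnɔsa]: an analysis with underlying /s/ and a rule producing [ʃ] before the PST suffix would wrongly predict alternation here too.
The underlying segment must be /ʃ/; palato-alveolar /ʃ/ becomes [s] when no front vowel follows, yielding [s] there.
So 'root' = /fureʃ/.

/fureʃ/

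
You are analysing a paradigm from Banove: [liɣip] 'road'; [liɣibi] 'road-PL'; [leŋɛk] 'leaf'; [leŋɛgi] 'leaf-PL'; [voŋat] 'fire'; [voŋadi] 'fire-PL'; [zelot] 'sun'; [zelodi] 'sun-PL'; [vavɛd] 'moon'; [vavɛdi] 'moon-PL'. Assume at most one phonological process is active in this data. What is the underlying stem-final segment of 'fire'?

The stem for 'fire' ends in [t] in [voŋat] but [d] in [voŋadi].
But 'moon' keeps [d] in both environments ([vavɛd], [vavɛdi]), so there is no rule changing /d/ to [t] in isolation.
So /t/ is underlying, and a rule of intervocalic voicing — voiceless stops become voiced between vowels — gives [d].

/t/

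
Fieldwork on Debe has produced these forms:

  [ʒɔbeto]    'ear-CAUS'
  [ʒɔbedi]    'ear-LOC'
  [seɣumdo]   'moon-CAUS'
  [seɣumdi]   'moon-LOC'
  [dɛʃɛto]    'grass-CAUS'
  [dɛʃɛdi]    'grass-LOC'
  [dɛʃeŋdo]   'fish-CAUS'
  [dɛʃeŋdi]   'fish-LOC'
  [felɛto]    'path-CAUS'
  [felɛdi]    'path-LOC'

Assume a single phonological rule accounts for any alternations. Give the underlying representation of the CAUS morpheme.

The CAUS suffix surfaces as [-do] and [-to], depending on the final segment of the stem.
By contrast the LOC suffix keeps its initial [d] throughout — that segment must be underlying.
The CAUS suffix is therefore /-to/ underlyingly, with post-nasal voicing: voiceless stops become voiced after a nasal.

/-to/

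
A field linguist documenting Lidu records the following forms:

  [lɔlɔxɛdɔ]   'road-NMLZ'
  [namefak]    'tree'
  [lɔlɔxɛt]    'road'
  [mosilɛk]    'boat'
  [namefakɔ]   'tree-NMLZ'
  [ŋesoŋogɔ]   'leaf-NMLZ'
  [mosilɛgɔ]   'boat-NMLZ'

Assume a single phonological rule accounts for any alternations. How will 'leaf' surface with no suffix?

The root 'boat' surfaces as [mosilɛgɔ] and [mosilɛk], with a stem-final [g] ~ [k] alternation.
But 'tree' keeps [k] in both environments ([namefakɔ], [namefak]), so there is no rule changing /k/ to [g] before the NMLZ suffix.
The underlying segment must be /g/; voiced obstruents become voiceless word-finally, yielding [k] there.
From [ŋesoŋogɔ] the stem 'leaf' is /ŋesoŋog/; word-finally this yields [ŋesoŋok].

[ŋesoŋok]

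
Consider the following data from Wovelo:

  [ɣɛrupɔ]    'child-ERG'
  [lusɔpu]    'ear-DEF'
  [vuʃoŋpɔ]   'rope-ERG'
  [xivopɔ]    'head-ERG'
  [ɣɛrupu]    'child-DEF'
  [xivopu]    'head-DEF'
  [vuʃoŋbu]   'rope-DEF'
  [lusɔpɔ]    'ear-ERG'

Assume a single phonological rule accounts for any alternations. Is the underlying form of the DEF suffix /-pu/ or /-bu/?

/-bu/

The DEF suffix surfaces as [-bu] and [-pu], depending on the final segment of the stem.
The ERG suffix, which begins with [p], is invariant after every stem; so [p] is not altered by any rule here.
The DEF suffix is therefore /-bu/ underlyingly, with post-vocalic devoicing: voiced stops become voiceless after a vowel.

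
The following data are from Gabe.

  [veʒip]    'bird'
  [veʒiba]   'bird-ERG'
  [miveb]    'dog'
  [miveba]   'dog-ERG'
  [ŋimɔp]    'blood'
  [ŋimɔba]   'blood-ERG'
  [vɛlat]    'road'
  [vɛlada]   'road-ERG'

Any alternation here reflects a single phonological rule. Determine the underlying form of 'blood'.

/ŋimɔp/

In [ŋimɔp] and [ŋimɔba] the final segment of 'blood' alternates: [p] ~ [b].
The stem 'dog' ([miveb], [miveba]) shows [b] unchanged in both environments, so [b] cannot be basic with [p] derived in isolation.
So /p/ is underlying, and a rule of intervocalic voicing — voiceless stops become voiced between vowels — gives [b].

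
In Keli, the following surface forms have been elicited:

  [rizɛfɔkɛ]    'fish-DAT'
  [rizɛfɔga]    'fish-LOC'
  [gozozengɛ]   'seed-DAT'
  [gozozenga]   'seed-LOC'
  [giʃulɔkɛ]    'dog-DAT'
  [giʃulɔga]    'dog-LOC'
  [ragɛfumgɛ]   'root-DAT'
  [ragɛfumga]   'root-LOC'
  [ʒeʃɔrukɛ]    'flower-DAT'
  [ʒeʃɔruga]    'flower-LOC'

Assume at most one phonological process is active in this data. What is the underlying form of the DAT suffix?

The DAT morpheme has two allomorphs, [-gɛ] and [-kɛ].
By contrast the LOC suffix keeps its initial [g] throughout — that segment must be underlying.
So the underlying form is /-kɛ/, and voiceless stops become voiced after a nasal.

/-kɛ/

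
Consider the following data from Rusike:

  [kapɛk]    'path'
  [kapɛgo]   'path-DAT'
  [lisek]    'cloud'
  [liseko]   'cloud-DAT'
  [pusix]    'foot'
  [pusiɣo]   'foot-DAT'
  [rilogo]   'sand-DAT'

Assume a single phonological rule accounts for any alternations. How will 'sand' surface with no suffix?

The stem for 'path' ends in [k] in [kapɛk] but [g] in [kapɛgo].
Compare 'cloud', with invariant [k] in [lisek] and [liseko]: an analysis with underlying /k/ and a rule producing [g] before the DAT suffix would wrongly predict alternation here too.
Therefore /g/ is basic and [k] is derived by word-final obstruent devoicing (voiced obstruents become voiceless word-finally).
From [rilogo] the stem 'sand' is /rilog/; word-finally this yields [rilok].

[rilok]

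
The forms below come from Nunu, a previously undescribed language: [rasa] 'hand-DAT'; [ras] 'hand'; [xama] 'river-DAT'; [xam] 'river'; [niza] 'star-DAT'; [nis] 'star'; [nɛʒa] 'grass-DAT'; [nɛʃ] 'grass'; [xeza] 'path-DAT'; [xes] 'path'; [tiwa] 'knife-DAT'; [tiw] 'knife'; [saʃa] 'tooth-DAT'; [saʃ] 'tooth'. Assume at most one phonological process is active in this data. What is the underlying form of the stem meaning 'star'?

In [niza] and [nis] the final segment of 'star' alternates: [z] ~ [s].
Compare 'hand', with invariant [s] in [rasa] and [ras]: an analysis with underlying /s/ and a rule producing [z] before the DAT suffix would wrongly predict alternation here too.
The underlying segment must be /z/; voiced obstruents become voiceless word-finally, yielding [s] there.
So 'star' = /niz/.

/niz/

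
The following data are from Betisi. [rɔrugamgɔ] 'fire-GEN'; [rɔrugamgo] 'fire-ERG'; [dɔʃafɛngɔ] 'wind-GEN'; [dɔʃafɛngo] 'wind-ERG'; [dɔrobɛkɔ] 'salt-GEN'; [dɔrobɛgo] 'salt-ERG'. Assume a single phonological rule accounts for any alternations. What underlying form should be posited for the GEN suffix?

The GEN morpheme has two allomorphs, [-gɔ] and [-kɔ].
The ERG suffix, which begins with [g], is invariant after every stem; so [g] is not altered by any rule here.
So the underlying form is /-kɔ/, and voiceless stops become voiced after a nasal.

/-kɔ/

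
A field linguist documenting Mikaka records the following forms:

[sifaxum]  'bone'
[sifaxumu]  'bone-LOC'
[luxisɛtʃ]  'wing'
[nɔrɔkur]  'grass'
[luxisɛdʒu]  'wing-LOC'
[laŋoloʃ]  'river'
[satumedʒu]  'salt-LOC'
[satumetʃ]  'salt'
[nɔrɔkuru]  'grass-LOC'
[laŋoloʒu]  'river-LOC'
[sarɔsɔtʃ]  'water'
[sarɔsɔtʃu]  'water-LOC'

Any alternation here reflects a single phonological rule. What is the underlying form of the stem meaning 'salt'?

/satumedʒ/

The root 'salt' surfaces as [satumetʃ] and [satumedʒu], with a stem-final [tʃ] ~ [dʒ] alternation.
If /tʃ/ were underlying and a rule turned it into [dʒ] before the LOC suffix, 'water' would also alternate; but it has [tʃ] in both [sarɔsɔtʃ] and [sarɔsɔtʃu].
The underlying segment must be /dʒ/; voiced obstruents become voiceless word-finally, yielding [tʃ] there.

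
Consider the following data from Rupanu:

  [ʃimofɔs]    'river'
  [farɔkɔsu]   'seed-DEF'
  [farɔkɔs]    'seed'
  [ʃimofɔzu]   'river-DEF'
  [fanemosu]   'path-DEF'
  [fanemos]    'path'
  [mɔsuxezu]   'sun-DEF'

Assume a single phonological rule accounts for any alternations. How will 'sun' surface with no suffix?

[mɔsuxes]

The root 'river' surfaces as [ʃimofɔzu] and [ʃimofɔs], with a stem-final [z] ~ [s] alternation.
Compare 'seed', with invariant [s] in [farɔkɔsu] and [farɔkɔs]: an analysis with underlying /s/ and a rule producing [z] before the DEF suffix would wrongly predict alternation here too.
The alternation reflects word-final obstruent devoicing: voiced obstruents become voiceless word-finally. /z/ is underlying.
From [mɔsuxezu] the stem 'sun' is /mɔsuxez/; word-finally this yields [mɔsuxes].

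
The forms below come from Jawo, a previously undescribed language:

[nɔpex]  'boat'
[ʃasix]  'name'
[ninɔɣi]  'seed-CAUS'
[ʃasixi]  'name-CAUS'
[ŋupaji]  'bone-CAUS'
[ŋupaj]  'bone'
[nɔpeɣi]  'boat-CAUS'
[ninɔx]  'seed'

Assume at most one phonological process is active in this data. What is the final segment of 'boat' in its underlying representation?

/ɣ/

'boat' shows [ɣ] ~ [x] at the end of the stem ([nɔpeɣi] vs [nɔpex]).
But 'name' keeps [x] in both environments ([ʃasixi], [ʃasix]), so there is no rule changing /x/ to [ɣ] before the CAUS suffix.
Therefore /ɣ/ is basic and [x] is derived by word-final obstruent devoicing (voiced obstruents become voiceless word-finally).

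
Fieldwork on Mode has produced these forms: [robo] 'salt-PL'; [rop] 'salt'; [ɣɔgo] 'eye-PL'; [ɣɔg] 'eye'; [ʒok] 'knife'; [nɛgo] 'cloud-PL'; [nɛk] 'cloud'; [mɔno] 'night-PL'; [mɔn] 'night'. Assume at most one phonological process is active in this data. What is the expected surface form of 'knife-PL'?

[ʒogo]

The stem for 'cloud' ends in [g] in [nɛgo] but [k] in [nɛk].
The stem 'eye' ([ɣɔgo], [ɣɔg]) shows [g] unchanged in both environments, so [g] cannot be basic with [k] derived in isolation.
So /k/ is underlying, and a rule of intervocalic voicing — voiceless stops become voiced between vowels — gives [g].
From [ʒok] the stem 'knife' is /ʒok/; between vowels this yields [ʒogo].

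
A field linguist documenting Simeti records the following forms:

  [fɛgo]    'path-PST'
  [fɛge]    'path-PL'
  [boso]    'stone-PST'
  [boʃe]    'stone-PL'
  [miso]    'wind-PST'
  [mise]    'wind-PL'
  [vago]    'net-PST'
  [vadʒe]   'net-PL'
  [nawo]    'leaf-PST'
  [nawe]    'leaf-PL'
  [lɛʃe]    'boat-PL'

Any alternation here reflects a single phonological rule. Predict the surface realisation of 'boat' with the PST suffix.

[lɛso]

'stone' shows [s] ~ [ʃ] at the end of the stem ([boso] vs [boʃe]).
The stem 'wind' ([miso], [mise]) shows [s] unchanged in both environments, so [s] cannot be basic with [ʃ] derived before the PL suffix.
The alternation reflects depalatalization: palato-alveolar /dʒ/ and /ʃ/ become [g] and [s] when no front vowel follows. /ʃ/ is underlying.
From [lɛʃe] the stem 'boat' is /lɛʃ/; when no front vowel follows this yields [lɛso].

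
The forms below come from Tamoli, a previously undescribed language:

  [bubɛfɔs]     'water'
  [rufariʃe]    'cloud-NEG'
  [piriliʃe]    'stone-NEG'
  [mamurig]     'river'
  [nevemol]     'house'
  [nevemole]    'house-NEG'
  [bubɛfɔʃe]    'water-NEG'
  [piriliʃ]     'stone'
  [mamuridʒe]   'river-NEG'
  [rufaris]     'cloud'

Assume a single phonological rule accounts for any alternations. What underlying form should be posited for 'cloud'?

/rufaris/

'cloud' shows [ʃ] ~ [s] at the end of the stem ([rufariʃe] vs [rufaris]).
Compare 'stone', with invariant [ʃ] in [piriliʃe] and [piriliʃ]: an analysis with underlying /ʃ/ and a rule producing [s] in isolation would wrongly predict alternation here too.
The alternation reflects palatalization before a front vowel: /g/ and /s/ become palato-alveolar [dʒ] and [ʃ] before a front vowel. /s/ is underlying.
The underlying form of 'cloud' is therefore /rufaris/.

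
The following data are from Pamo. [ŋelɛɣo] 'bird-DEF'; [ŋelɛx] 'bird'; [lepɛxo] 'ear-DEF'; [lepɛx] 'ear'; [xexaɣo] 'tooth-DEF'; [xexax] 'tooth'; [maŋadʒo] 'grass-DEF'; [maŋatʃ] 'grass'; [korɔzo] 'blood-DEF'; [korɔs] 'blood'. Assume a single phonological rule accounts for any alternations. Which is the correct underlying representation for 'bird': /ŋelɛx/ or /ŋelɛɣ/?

In [ŋelɛɣo] and [ŋelɛx] the final segment of 'bird' alternates: [ɣ] ~ [x].
Compare 'ear', with invariant [x] in [lepɛxo] and [lepɛx]: an analysis with underlying /x/ and a rule producing [ɣ] before the DEF suffix would wrongly predict alternation here too.
So /ɣ/ is underlying, and a rule of word-final obstruent devoicing — voiced obstruents become voiceless word-finally — gives [x].

/ŋelɛɣ/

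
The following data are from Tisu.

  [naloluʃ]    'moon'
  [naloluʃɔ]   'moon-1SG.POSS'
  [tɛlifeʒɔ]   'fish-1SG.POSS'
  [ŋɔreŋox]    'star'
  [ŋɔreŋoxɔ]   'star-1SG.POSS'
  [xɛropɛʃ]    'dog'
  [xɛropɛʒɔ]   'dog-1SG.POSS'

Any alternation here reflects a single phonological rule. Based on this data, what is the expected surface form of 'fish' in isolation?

The root 'dog' surfaces as [xɛropɛʃ] and [xɛropɛʒɔ], with a stem-final [ʃ] ~ [ʒ] alternation.
But 'moon' keeps [ʃ] in both environments ([naloluʃ], [naloluʃɔ]), so there is no rule changing /ʃ/ to [ʒ] before the 1SG.POSS suffix.
The alternation reflects word-final obstruent devoicing: voiced obstruents become voiceless word-finally. /ʒ/ is underlying.
From [tɛlifeʒɔ] the stem 'fish' is /tɛlifeʒ/; word-finally this yields [tɛlifeʃ].

[tɛlifeʃ]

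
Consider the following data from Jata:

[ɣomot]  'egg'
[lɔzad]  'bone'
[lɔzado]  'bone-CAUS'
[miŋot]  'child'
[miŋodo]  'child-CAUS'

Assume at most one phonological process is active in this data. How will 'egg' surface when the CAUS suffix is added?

[ɣomodo]

'child' shows [t] ~ [d] at the end of the stem ([miŋot] vs [miŋodo]).
If /d/ were underlying and a rule turned it into [t] in isolation, 'bone' would also alternate; but it has [d] in both [lɔzad] and [lɔzado].
So /t/ is underlying, and a rule of intervocalic voicing — voiceless stops become voiced between vowels — gives [d].
The one attested form of 'egg', [ɣomot], shows underlying /ɣomot/. Applying the same rule between vowels gives [ɣomodo].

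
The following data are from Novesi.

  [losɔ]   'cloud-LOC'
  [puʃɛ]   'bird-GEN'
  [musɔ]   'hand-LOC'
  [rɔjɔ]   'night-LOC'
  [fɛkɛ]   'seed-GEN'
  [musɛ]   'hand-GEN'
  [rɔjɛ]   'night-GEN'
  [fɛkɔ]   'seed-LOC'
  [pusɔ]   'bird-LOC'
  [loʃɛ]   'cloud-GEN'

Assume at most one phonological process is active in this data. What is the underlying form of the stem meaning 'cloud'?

/loʃ/

In [losɔ] and [loʃɛ] the final segment of 'cloud' alternates: [s] ~ [ʃ].
Compare 'hand', with invariant [s] in [musɔ] and [musɛ]: an analysis with underlying /s/ and a rule producing [ʃ] before the GEN suffix would wrongly predict alternation here too.
The underlying segment must be /ʃ/; palato-alveolar /ʃ/ becomes [s] when no front vowel follows, yielding [s] there.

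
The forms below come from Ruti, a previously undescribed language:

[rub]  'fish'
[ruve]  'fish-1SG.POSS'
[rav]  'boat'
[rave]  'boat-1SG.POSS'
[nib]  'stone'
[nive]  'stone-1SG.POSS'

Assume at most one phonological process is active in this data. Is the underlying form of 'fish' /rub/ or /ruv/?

/rub/

In [rub] and [ruve] the final segment of 'fish' alternates: [b] ~ [v].
Compare 'boat', with invariant [v] in [rav] and [rave]: an analysis with underlying /v/ and a rule producing [b] in isolation would wrongly predict alternation here too.
So /b/ is underlying, and a rule of intervocalic spirantization — voiced stops become fricatives between vowels — gives [v].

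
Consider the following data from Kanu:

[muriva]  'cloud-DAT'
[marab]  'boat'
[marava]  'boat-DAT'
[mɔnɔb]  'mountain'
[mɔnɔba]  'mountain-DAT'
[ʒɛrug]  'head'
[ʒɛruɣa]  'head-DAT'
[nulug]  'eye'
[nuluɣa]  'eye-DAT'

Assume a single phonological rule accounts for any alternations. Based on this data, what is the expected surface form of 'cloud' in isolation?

'boat' shows [b] ~ [v] at the end of the stem ([marab] vs [marava]).
If /b/ were underlying and a rule turned it into [v] before the DAT suffix, 'mountain' would also alternate; but it has [b] in both [mɔnɔb] and [mɔnɔba].
So /v/ is underlying, and a rule of word-final hardening — voiced fricatives become stops word-finally — gives [b].
The one attested form of 'cloud', [muriva], shows underlying /muriv/. Applying the same rule word-finally gives [murib].

[murib]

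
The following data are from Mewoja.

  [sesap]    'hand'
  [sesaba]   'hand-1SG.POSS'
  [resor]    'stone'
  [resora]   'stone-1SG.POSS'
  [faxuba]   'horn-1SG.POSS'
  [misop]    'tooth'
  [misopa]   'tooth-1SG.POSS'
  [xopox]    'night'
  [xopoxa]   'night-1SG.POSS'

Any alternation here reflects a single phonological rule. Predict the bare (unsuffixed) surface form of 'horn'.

The root 'hand' surfaces as [sesap] and [sesaba], with a stem-final [p] ~ [b] alternation.
If /p/ were underlying and a rule turned it into [b] before the 1SG.POSS suffix, 'tooth' would also alternate; but it has [p] in both [misop] and [misopa].
So /b/ is underlying, and a rule of word-final obstruent devoicing — voiced obstruents become voiceless word-finally — gives [p].
From [faxuba] the stem 'horn' is /faxub/; word-finally this yields [faxup].

[faxup]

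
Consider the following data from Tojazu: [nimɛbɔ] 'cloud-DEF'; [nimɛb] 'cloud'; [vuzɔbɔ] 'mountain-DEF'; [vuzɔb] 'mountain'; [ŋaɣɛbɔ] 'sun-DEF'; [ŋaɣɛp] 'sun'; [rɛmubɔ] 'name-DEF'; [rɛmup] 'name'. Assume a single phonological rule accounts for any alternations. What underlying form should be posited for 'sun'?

'sun' shows [b] ~ [p] at the end of the stem ([ŋaɣɛbɔ] vs [ŋaɣɛp]).
The stem 'cloud' ([nimɛbɔ], [nimɛb]) shows [b] unchanged in both environments, so [b] cannot be basic with [p] derived in isolation.
Therefore /p/ is basic and [b] is derived by intervocalic voicing (voiceless stops become voiced between vowels).

/ŋaɣɛp/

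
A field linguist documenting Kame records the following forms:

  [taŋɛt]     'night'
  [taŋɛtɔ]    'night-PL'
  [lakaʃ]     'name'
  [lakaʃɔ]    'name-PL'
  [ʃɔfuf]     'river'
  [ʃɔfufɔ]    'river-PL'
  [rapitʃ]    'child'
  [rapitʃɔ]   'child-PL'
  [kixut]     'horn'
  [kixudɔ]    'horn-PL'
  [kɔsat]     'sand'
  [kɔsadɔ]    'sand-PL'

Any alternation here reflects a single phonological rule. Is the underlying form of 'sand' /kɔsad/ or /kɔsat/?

/kɔsad/

The stem for 'sand' ends in [t] in [kɔsat] but [d] in [kɔsadɔ].
But 'night' keeps [t] in both environments ([taŋɛt], [taŋɛtɔ]), so there is no rule changing /t/ to [d] before the PL suffix.
The alternation reflects word-final obstruent devoicing: voiced obstruents become voiceless word-finally. /d/ is underlying.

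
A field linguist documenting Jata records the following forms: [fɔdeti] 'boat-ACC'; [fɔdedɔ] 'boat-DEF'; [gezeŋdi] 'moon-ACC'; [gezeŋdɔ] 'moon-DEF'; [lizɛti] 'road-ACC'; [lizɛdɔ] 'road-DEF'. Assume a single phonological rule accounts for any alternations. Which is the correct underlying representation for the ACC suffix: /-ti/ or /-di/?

/-ti/

The ACC morpheme has two allomorphs, [-di] and [-ti].
By contrast the DEF suffix keeps its initial [d] throughout — that segment must be underlying.
So the underlying form is /-ti/, and voiceless stops become voiced after a nasal.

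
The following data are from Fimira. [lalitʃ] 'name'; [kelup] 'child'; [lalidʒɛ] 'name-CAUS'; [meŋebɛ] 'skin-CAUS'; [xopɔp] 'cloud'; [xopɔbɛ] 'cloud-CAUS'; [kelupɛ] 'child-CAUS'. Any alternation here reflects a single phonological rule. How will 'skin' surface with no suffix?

'cloud' shows [b] ~ [p] at the end of the stem ([xopɔbɛ] vs [xopɔp]).
If /p/ were underlying and a rule turned it into [b] before the CAUS suffix, 'child' would also alternate; but it has [p] in both [kelupɛ] and [kelup].
The underlying segment must be /b/; voiced obstruents become voiceless word-finally, yielding [p] there.
From [meŋebɛ] the stem 'skin' is /meŋeb/; word-finally this yields [meŋep].

[meŋep]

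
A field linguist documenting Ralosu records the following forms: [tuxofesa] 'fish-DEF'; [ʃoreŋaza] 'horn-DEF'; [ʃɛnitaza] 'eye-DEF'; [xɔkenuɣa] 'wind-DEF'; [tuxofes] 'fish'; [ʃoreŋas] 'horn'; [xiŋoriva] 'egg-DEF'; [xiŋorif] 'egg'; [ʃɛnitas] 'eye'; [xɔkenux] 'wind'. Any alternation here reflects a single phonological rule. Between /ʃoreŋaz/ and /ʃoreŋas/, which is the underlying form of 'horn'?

The stem for 'horn' ends in [s] in [ʃoreŋas] but [z] in [ʃoreŋaza].
If /s/ were underlying and a rule turned it into [z] before the DEF suffix, 'fish' would also alternate; but it has [s] in both [tuxofes] and [tuxofesa].
The alternation reflects word-final obstruent devoicing: voiced obstruents become voiceless word-finally. /z/ is underlying.

/ʃoreŋaz/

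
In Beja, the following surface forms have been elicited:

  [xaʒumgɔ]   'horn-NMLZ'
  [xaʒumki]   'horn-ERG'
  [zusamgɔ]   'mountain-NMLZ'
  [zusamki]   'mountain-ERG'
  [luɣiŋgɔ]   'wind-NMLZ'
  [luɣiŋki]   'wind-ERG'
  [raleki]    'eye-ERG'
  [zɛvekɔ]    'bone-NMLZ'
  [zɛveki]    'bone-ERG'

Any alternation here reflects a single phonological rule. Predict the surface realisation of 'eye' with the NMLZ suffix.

The NMLZ suffix surfaces as [-gɔ] and [-kɔ], depending on the final segment of the stem.
By contrast the ERG suffix keeps its initial [k] throughout — that segment must be underlying.
So the underlying form is /-gɔ/, and voiced stops become voiceless after a vowel.
After 'eye', which ends in a vowel, the suffix surfaces as [-kɔ], giving [ralekɔ].

[ralekɔ]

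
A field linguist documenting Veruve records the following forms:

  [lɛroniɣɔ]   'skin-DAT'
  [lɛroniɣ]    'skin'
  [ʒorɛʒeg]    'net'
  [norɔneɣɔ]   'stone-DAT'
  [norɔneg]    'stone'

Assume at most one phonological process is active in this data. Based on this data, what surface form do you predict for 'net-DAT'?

'stone' shows [ɣ] ~ [g] at the end of the stem ([norɔneɣɔ] vs [norɔneg]).
Compare 'skin', with invariant [ɣ] in [lɛroniɣɔ] and [lɛroniɣ]: an analysis with underlying /ɣ/ and a rule producing [g] in isolation would wrongly predict alternation here too.
Therefore /g/ is basic and [ɣ] is derived by intervocalic spirantization (voiced stops become fricatives between vowels).
The one attested form of 'net', [ʒorɛʒeg], shows underlying /ʒorɛʒeg/. Applying the same rule between vowels gives [ʒorɛʒeɣɔ].

[ʒorɛʒeɣɔ]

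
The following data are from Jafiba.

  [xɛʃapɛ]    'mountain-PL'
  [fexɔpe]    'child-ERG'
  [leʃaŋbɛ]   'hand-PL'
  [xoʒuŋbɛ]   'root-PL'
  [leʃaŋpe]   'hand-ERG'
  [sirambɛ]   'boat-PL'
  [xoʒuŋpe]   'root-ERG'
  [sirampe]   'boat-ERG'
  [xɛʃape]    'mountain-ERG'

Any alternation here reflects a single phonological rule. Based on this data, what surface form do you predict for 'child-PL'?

[fexɔpɛ]

The PL morpheme has two allomorphs, [-bɛ] and [-pɛ].
The ERG suffix, which begins with [p], is invariant after every stem; so [p] is not altered by any rule here.
So the underlying form is /-bɛ/, and voiced stops become voiceless after a vowel.
After 'child', which ends in a vowel, the suffix surfaces as [-pɛ], giving [fexɔpɛ].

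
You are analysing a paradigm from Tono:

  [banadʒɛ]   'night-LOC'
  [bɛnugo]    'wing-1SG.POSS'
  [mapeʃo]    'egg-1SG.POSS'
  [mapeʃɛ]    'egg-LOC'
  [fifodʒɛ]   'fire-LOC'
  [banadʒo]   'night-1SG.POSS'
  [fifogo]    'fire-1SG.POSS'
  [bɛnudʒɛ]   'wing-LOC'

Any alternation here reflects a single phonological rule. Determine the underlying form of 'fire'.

/fifog/

In [fifodʒɛ] and [fifogo] the final segment of 'fire' alternates: [dʒ] ~ [g].
Compare 'night', with invariant [dʒ] in [banadʒɛ] and [banadʒo]: an analysis with underlying /dʒ/ and a rule producing [g] before the 1SG.POSS suffix would wrongly predict alternation here too.
The underlying segment must be /g/; /g/ becomes palato-alveolar [dʒ] before a front vowel, yielding [dʒ] there.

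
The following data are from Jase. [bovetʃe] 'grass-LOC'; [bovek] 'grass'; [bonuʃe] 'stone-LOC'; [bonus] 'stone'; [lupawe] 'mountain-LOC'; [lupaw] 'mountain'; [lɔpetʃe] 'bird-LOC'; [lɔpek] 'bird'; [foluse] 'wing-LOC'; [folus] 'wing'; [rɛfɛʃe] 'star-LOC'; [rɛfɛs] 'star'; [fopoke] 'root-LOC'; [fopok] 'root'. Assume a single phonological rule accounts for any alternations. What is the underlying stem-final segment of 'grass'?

In [bovetʃe] and [bovek] the final segment of 'grass' alternates: [tʃ] ~ [k].
If /k/ were underlying and a rule turned it into [tʃ] before the LOC suffix, 'root' would also alternate; but it has [k] in both [fopoke] and [fopok].
So /tʃ/ is underlying, and a rule of depalatalization — palato-alveolar /tʃ/ and /ʃ/ become [k] and [s] when no front vowel follows — gives [k].

/tʃ/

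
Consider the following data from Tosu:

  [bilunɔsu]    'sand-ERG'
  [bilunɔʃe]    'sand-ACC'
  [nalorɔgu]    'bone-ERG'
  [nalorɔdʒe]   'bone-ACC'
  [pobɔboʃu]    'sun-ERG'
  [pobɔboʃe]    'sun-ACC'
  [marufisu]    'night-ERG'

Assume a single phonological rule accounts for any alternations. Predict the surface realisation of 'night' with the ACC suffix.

[marufiʃe]

'sand' shows [s] ~ [ʃ] at the end of the stem ([bilunɔsu] vs [bilunɔʃe]).
Compare 'sun', with invariant [ʃ] in [pobɔboʃu] and [pobɔboʃe]: an analysis with underlying /ʃ/ and a rule producing [s] before the ERG suffix would wrongly predict alternation here too.
So /s/ is underlying, and a rule of palatalization before a front vowel — /g/ and /s/ become palato-alveolar [dʒ] and [ʃ] before a front vowel — gives [ʃ].
From [marufisu] the stem 'night' is /marufis/; before a front vowel this yields [marufiʃe].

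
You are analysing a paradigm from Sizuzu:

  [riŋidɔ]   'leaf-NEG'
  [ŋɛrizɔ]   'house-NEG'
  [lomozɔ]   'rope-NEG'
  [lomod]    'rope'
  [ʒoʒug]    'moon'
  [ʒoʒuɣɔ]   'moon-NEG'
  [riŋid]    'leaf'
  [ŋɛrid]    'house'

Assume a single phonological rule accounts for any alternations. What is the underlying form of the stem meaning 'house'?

'house' shows [d] ~ [z] at the end of the stem ([ŋɛrid] vs [ŋɛrizɔ]).
But 'leaf' keeps [d] in both environments ([riŋid], [riŋidɔ]), so there is no rule changing /d/ to [z] before the NEG suffix.
The underlying segment must be /z/; voiced fricatives become stops word-finally, yielding [d] there.

/ŋɛriz/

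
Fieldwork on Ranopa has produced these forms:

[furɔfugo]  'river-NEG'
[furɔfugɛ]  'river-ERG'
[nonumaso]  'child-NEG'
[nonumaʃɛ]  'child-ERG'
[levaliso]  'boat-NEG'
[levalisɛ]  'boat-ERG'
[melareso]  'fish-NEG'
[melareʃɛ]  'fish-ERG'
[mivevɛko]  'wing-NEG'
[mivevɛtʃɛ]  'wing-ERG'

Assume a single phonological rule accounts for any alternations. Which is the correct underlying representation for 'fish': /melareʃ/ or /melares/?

'fish' shows [s] ~ [ʃ] at the end of the stem ([melareso] vs [melareʃɛ]).
The stem 'boat' ([levaliso], [levalisɛ]) shows [s] unchanged in both environments, so [s] cannot be basic with [ʃ] derived before the ERG suffix.
Therefore /ʃ/ is basic and [s] is derived by depalatalization (palato-alveolar /tʃ/ and /ʃ/ become [k] and [s] when no front vowel follows).

/melareʃ/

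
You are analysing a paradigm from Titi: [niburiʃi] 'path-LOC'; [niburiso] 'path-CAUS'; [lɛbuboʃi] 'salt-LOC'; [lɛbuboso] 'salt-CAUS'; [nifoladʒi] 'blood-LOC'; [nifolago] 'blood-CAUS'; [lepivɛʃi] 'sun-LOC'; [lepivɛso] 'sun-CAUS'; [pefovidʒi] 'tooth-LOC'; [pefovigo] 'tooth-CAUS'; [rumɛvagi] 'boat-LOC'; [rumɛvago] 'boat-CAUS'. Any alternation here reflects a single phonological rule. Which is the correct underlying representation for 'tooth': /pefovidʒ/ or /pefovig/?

'tooth' shows [dʒ] ~ [g] at the end of the stem ([pefovidʒi] vs [pefovigo]).
Compare 'boat', with invariant [g] in [rumɛvagi] and [rumɛvago]: an analysis with underlying /g/ and a rule producing [dʒ] before the LOC suffix would wrongly predict alternation here too.
So /dʒ/ is underlying, and a rule of depalatalization — palato-alveolar /dʒ/ and /ʃ/ become [g] and [s] when no front vowel follows — gives [g].

/pefovidʒ/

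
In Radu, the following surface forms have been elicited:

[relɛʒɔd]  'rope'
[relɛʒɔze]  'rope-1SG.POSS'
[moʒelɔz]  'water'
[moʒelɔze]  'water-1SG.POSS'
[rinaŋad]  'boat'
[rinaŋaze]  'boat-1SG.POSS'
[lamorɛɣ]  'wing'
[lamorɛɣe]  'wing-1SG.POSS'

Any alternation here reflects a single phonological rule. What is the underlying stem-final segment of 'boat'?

/d/

The root 'boat' surfaces as [rinaŋad] and [rinaŋaze], with a stem-final [d] ~ [z] alternation.
The stem 'water' ([moʒelɔz], [moʒelɔze]) shows [z] unchanged in both environments, so [z] cannot be basic with [d] derived in isolation.
The alternation reflects intervocalic spirantization: voiced stops become fricatives between vowels. /d/ is underlying.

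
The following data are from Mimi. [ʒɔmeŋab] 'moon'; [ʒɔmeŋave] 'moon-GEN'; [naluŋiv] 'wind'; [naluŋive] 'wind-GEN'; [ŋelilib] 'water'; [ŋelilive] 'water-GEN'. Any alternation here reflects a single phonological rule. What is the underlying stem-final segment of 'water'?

/b/

The root 'water' surfaces as [ŋelilib] and [ŋelilive], with a stem-final [b] ~ [v] alternation.
But 'wind' keeps [v] in both environments ([naluŋiv], [naluŋive]), so there is no rule changing /v/ to [b] in isolation.
Therefore /b/ is basic and [v] is derived by intervocalic spirantization (voiced stops become fricatives between vowels).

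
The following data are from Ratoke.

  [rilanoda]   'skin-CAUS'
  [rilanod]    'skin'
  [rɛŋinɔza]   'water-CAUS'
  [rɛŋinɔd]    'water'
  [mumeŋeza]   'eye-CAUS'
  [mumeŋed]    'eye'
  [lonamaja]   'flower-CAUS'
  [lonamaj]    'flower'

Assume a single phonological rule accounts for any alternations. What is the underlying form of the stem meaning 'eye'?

/mumeŋez/

'eye' shows [z] ~ [d] at the end of the stem ([mumeŋeza] vs [mumeŋed]).
The stem 'skin' ([rilanoda], [rilanod]) shows [d] unchanged in both environments, so [d] cannot be basic with [z] derived before the CAUS suffix.
So /z/ is underlying, and a rule of word-final hardening — voiced fricatives become stops word-finally — gives [d].
So 'eye' = /mumeŋez/.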